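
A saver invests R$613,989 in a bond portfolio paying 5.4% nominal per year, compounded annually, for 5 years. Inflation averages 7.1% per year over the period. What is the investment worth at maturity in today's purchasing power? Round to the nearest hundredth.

Nominal value at maturity: R$613,989 × (1 + 5.4%)^5 ≈ R$798,663.15.
Price-level factor over 5 years: (1 + 7.1%)^5 ≈ 1.4091179726.
Dividing the nominal maturity value by the price-level factor gives the value in today's money.

R$566,782.32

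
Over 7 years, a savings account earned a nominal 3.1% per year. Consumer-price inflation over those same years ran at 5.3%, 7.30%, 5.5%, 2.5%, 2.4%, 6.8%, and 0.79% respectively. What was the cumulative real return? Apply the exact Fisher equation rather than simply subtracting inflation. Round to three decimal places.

Cumulative inflation factor: 1.053 × 1.0730 × 1.055 × 1.025 × 1.024 × 1.068 × 1.0079 ≈ 1.34677.
Nominal growth factor: 1.23826. Real growth factor = 1.23826 / 1.34677 ≈ 0.91943.
Total real return ≈ -8.0572%.

-8.057%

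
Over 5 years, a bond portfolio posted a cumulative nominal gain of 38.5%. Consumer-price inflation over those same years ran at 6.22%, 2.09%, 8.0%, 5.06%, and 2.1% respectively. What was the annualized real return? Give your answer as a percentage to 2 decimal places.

Cumulative inflation factor: 1.0622 × 1.0209 × 1.080 × 1.0506 × 1.021 ≈ 1.25625.
Nominal growth factor: 1.38500. Real growth factor = 1.38500 / 1.25625 ≈ 1.10249.
Annualized: 1.10249^(1/5) − 1 ≈ 0.01971.

1.97%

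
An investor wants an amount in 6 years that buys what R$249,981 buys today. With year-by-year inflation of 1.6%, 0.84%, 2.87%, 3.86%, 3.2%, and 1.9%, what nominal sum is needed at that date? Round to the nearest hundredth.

Cumulative price-level factor: 1.016 × 1.0084 × 1.0287 × 1.0386 × 1.032 × 1.019 ≈ 1.1511117429.
The nominal amount required is R$249,981 scaled up by that factor.

R$287,756.06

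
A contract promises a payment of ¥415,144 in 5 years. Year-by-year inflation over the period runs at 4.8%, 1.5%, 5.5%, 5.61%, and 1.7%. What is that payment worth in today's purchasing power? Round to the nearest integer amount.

Price-level factor over 5 years: 1.048 × 1.015 × 1.055 × 1.0561 × 1.017 ≈ 1.2053294839.
Purchasing power today: ¥415,144 divided by that factor.

¥344,424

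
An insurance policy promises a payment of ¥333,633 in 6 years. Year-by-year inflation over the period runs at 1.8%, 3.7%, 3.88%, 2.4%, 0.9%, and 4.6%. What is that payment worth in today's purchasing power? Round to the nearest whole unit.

Price-level factor over 6 years: 1.018 × 1.037 × 1.0388 × 1.024 × 1.009 × 1.046 ≈ 1.1851717275.
Purchasing power today: ¥333,633 divided by that factor.

¥281,506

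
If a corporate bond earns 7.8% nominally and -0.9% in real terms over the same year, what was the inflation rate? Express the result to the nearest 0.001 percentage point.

From (1+r_nom) = (1+r_real)(1+π), we get 1+π = (1 + 7.8%)/(1 − 0.9%) = 1.078/0.991 ≈ 1.08779.
So π ≈ 8.7790%.

8.779%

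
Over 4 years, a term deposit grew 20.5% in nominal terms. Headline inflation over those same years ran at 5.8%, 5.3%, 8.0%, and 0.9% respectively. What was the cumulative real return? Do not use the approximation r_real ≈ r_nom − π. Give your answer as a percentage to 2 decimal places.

Cumulative inflation factor: 1.058 × 1.053 × 1.080 × 1.009 ≈ 1.21403.
Nominal growth factor: 1.20500. Real growth factor = 1.20500 / 1.21403 ≈ 0.99256.
Total real return ≈ -0.7437%.

-0.74%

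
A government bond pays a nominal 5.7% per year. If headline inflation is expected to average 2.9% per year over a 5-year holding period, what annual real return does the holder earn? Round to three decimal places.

2.721%

With constant rates the annual real return is the same each year: (1+5.7%)/(1+2.9%) − 1 = 0.02721.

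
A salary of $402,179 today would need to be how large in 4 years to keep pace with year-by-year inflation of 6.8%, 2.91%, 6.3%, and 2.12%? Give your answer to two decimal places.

$479,835.41

Cumulative price-level factor: 1.068 × 1.0291 × 1.063 × 1.0212 ≈ 1.1930891646.
The nominal amount required is $402,179 scaled up by that factor.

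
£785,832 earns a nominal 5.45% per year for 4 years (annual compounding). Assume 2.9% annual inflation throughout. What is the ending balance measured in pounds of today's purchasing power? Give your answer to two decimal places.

£866,671.56

Nominal value at maturity: £785,832 × (1 + 5.45%)^4 ≈ £971,663.85.
Price-level factor over 4 years: (1 + 2.9%)^4 ≈ 1.1211442633.
The maturity value deflated by that factor is the answer in today's purchasing power.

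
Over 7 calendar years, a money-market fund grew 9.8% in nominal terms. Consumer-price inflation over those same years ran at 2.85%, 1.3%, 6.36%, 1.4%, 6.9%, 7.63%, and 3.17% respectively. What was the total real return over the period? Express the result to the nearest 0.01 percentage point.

-17.68%

Cumulative inflation factor: 1.0285 × 1.013 × 1.0636 × 1.014 × 1.069 × 1.0763 × 1.0317 ≈ 1.33381.
Nominal growth factor: 1.09800. Real growth factor = 1.09800 / 1.33381 ≈ 0.82320.
Total real return ≈ -17.6795%.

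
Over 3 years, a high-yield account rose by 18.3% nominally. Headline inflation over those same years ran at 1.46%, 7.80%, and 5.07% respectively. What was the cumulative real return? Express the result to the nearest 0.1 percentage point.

Cumulative inflation factor: 1.0146 × 1.0780 × 1.0507 ≈ 1.14919.
Nominal growth factor: 1.18300. Real growth factor = 1.18300 / 1.14919 ≈ 1.02942.
Total real return ≈ 2.9420%.

2.9%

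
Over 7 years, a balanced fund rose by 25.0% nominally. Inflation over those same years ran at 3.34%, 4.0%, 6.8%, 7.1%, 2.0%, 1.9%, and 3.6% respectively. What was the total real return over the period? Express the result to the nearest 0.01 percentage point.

-5.57%

Cumulative inflation factor: 1.0334 × 1.040 × 1.068 × 1.071 × 1.020 × 1.019 × 1.036 ≈ 1.32372.
Nominal growth factor: 1.25000. Real growth factor = 1.25000 / 1.32372 ≈ 0.94431.
Total real return ≈ -5.5693%.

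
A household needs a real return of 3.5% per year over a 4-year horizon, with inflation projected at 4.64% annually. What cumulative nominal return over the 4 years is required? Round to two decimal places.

37.58%

Required annual nominal rate: (1+3.5%)(1+4.64%) − 1 = 8.3024%.
Cumulative over 4 years: (1 + 0.083024)^4 − 1 ≈ 0.37579.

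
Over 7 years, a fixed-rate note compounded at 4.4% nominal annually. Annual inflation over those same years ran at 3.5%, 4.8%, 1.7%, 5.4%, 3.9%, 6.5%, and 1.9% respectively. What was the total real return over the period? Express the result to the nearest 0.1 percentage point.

3.1%

Cumulative inflation factor: 1.035 × 1.048 × 1.017 × 1.054 × 1.039 × 1.065 × 1.019 ≈ 1.31100.
Nominal growth factor: 1.35177. Real growth factor = 1.35177 / 1.31100 ≈ 1.03110.
Total real return ≈ 3.1100%.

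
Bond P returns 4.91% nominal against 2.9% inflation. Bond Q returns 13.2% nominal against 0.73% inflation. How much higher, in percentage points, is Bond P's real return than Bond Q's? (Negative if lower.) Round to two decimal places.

-10.43

Bond P real return: 1.0491/1.029 − 1 = 1.953%.
Bond Q real return: 1.132/1.0073 − 1 = 12.380%.
Difference: 1.953 − 12.380 = -10.427 pp.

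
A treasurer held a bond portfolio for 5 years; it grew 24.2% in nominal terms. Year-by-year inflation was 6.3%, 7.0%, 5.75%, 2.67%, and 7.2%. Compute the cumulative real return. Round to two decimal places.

-6.18%

Cumulative inflation factor: 1.063 × 1.070 × 1.0575 × 1.0267 × 1.072 ≈ 1.32384.
Nominal growth factor: 1.24200. Real growth factor = 1.24200 / 1.32384 ≈ 0.93818.
Total real return ≈ -6.1821%.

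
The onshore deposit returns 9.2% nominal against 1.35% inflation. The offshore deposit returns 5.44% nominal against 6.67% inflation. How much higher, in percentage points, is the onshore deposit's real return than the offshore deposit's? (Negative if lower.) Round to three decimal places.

The onshore deposit real return: 1.092/1.0135 − 1 = 7.7454%.
The offshore deposit real return: 1.0544/1.0667 − 1 = -1.1531%.
Difference: 7.7454 − (-1.1531) = 8.8985 pp.

8.899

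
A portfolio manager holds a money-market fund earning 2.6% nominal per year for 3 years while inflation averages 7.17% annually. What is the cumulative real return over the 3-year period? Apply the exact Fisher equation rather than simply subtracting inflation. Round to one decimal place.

-12.3%

The annual real rate is (1+2.6%)/(1+7.17%) − 1 = -4.2643%.
Compounded over 3 years: (1 + -0.042643)^3 − 1 ≈ -0.12255.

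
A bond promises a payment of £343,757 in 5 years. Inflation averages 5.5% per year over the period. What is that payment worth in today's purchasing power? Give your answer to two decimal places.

£263,020.29

Price-level factor over 5 years: (1 + 5.5%)^5 ≈ 1.3069600064.
Purchasing power today: £343,757 divided by that factor.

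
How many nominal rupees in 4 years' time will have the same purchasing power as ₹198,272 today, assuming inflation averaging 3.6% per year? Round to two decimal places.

₹228,402.27

Cumulative price-level factor: (1+3.6%)^4 ≈ 1.1519643036.
The nominal amount required is ₹198,272 scaled up by that factor.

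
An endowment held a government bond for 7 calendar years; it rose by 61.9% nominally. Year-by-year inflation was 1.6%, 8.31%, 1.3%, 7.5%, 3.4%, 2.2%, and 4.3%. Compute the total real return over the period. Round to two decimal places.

22.58%

Cumulative inflation factor: 1.016 × 1.0831 × 1.013 × 1.075 × 1.034 × 1.022 × 1.043 ≈ 1.32080.
Nominal growth factor: 1.61900. Real growth factor = 1.61900 / 1.32080 ≈ 1.22578.
Total real return ≈ 22.5775%.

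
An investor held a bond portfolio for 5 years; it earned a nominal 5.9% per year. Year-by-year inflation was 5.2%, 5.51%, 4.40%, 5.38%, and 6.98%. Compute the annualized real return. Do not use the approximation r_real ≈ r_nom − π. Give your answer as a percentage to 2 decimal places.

0.39%

Cumulative inflation factor: 1.052 × 1.0551 × 1.0440 × 1.0538 × 1.0698 ≈ 1.30638.
Nominal growth factor: 1.33193. Real growth factor = 1.33193 / 1.30638 ≈ 1.01955.
Annualized: 1.01955^(1/5) − 1 ≈ 0.00388.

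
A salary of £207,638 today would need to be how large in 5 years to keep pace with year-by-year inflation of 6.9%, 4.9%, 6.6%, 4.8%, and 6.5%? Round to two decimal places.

Cumulative price-level factor: 1.069 × 1.049 × 1.066 × 1.048 × 1.065 ≈ 1.3342010820.
Multiplying £207,638 by the price-level factor gives the future nominal sum.

£277,030.84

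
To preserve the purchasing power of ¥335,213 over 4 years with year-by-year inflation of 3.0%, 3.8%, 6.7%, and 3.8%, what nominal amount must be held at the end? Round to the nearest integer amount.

Cumulative price-level factor: 1.030 × 1.038 × 1.067 × 1.038 ≈ 1.1841217304.
The nominal amount required is ¥335,213 scaled up by that factor.

¥396,933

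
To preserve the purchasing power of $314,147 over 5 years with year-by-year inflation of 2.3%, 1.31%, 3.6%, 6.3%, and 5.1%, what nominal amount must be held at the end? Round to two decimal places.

Cumulative price-level factor: 1.023 × 1.0131 × 1.036 × 1.063 × 1.051 ≈ 1.1995647218.
The nominal amount required is $314,147 scaled up by that factor.

$376,839.66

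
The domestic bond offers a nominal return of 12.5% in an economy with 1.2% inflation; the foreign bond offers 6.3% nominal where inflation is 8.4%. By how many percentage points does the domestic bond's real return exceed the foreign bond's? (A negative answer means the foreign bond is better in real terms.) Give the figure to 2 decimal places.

13.10

The domestic bond real return: 1.125/1.012 − 1 = 11.166%.
The foreign bond real return: 1.063/1.084 − 1 = -1.937%.
Difference: 11.166 − (-1.937) = 13.103 pp.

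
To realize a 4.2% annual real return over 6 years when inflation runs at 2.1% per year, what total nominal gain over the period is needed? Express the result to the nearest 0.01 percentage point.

45.00%

Required annual nominal rate: (1+4.2%)(1+2.1%) − 1 = 6.3882%.
Cumulative over 6 years: (1 + 0.063882)^6 − 1 ≈ 0.44998.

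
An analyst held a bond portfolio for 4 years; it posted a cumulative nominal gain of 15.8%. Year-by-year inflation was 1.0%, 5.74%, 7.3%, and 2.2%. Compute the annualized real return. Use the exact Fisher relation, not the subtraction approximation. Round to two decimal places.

Cumulative inflation factor: 1.010 × 1.0574 × 1.073 × 1.022 ≈ 1.17115.
Nominal growth factor: 1.15800. Real growth factor = 1.15800 / 1.17115 ≈ 0.98877.
Annualized: 0.98877^(1/4) − 1 ≈ -0.00282.

-0.28%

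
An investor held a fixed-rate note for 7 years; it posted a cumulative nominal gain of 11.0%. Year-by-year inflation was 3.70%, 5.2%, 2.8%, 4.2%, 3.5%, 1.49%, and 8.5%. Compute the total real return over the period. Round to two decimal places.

-16.66%

Cumulative inflation factor: 1.0370 × 1.052 × 1.028 × 1.042 × 1.035 × 1.0149 × 1.085 ≈ 1.33183.
Nominal growth factor: 1.11000. Real growth factor = 1.11000 / 1.33183 ≈ 0.83344.
Total real return ≈ -16.6560%.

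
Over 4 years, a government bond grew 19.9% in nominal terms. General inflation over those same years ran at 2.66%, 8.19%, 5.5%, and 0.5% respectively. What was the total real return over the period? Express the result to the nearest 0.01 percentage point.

1.82%

Cumulative inflation factor: 1.0266 × 1.0819 × 1.055 × 1.005 ≈ 1.17762.
Nominal growth factor: 1.19900. Real growth factor = 1.19900 / 1.17762 ≈ 1.01815.
Total real return ≈ 1.8151%.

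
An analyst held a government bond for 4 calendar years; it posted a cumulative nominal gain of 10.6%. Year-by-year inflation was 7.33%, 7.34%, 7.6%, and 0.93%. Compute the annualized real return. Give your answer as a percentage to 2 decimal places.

-3.04%

Cumulative inflation factor: 1.0733 × 1.0734 × 1.076 × 1.0093 ≈ 1.25117.
Nominal growth factor: 1.10600. Real growth factor = 1.10600 / 1.25117 ≈ 0.88397.
Annualized: 0.88397^(1/4) − 1 ≈ -0.03036.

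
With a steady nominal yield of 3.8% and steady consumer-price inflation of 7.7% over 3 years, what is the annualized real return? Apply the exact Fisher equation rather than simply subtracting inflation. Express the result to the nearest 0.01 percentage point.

-3.62%

With constant rates the annual real return is the same each year: (1+3.8%)/(1+7.7%) − 1 = -0.03621.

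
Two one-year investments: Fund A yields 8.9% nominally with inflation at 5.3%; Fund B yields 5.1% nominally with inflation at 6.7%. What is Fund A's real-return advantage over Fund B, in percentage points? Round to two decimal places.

Fund A real return: 1.089/1.053 − 1 = 3.419%.
Fund B real return: 1.051/1.067 − 1 = -1.500%.
Difference: 3.419 − (-1.500) = 4.919 pp.

4.92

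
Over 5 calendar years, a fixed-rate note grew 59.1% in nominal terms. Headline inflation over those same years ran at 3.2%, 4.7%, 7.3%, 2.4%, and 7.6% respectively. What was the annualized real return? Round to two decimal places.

4.49%

Cumulative inflation factor: 1.032 × 1.047 × 1.073 × 1.024 × 1.076 ≈ 1.27743.
Nominal growth factor: 1.59100. Real growth factor = 1.59100 / 1.27743 ≈ 1.24547.
Annualized: 1.24547^(1/5) − 1 ≈ 0.04488.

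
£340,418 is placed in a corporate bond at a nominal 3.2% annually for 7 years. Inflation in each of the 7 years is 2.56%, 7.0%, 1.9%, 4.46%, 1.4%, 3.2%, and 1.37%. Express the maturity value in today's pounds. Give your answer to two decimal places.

Nominal value at maturity: £340,418 × (1 + 3.2%)^7 ≈ £424,395.14.
Price-level factor over 7 years: 1.0256 × 1.070 × 1.019 × 1.0446 × 1.014 × 1.032 × 1.0137 ≈ 1.2391192222.
The maturity value deflated by that factor is the answer in today's purchasing power.

£342,497.42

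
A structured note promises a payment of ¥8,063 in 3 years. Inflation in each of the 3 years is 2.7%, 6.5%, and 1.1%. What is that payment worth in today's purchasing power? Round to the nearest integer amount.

Price-level factor over 3 years: 1.027 × 1.065 × 1.011 = 1.105786305.
Purchasing power today: ¥8,063 divided by that factor.

¥7,292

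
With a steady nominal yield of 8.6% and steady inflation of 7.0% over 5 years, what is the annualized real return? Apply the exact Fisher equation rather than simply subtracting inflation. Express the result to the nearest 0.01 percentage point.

With constant rates the annual real return is the same each year: (1+8.6%)/(1+7.0%) − 1 = 0.01495.

1.50%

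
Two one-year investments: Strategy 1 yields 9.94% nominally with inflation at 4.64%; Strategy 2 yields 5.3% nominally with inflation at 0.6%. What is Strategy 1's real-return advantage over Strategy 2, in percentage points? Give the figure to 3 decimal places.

Strategy 1 real return: 1.0994/1.0464 − 1 = 5.0650%.
Strategy 2 real return: 1.053/1.006 − 1 = 4.6720%.
Difference: 5.0650 − 4.6720 = 0.3930 pp.

0.393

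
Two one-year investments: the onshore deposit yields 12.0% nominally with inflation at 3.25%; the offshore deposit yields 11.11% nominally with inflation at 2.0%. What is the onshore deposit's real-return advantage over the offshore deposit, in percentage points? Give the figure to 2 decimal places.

-0.46

The onshore deposit real return: 1.120/1.0325 − 1 = 8.475%.
The offshore deposit real return: 1.1111/1.020 − 1 = 8.931%.
Difference: 8.475 − 8.931 = -0.456 pp.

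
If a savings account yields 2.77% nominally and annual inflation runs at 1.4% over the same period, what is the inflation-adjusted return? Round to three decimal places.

Real return via the Fisher equation: (1 + 2.77%)/(1 + 1.4%) − 1 = 1.0277/1.014 − 1 ≈ 0.01351.

1.351%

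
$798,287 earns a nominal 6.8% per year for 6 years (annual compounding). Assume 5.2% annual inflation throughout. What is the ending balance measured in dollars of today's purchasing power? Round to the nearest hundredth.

Nominal value at maturity: $798,287 × (1 + 6.8%)^6 ≈ $1,184,640.49.
Price-level factor over 6 years: (1 + 5.2%)^6 ≈ 1.3554841352.
Dividing the nominal maturity value by the price-level factor gives the value in today's money.

$873,961.16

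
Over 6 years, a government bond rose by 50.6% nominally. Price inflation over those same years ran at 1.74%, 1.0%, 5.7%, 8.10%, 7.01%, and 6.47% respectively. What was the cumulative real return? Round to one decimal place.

Cumulative inflation factor: 1.0174 × 1.010 × 1.057 × 1.0810 × 1.0701 × 1.0647 ≈ 1.33772.
Nominal growth factor: 1.50600. Real growth factor = 1.50600 / 1.33772 ≈ 1.12580.
Total real return ≈ 12.5796%.

12.6%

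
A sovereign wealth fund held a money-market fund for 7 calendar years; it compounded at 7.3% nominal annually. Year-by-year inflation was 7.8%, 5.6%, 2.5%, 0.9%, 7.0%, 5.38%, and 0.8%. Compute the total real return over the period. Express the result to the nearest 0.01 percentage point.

Cumulative inflation factor: 1.078 × 1.056 × 1.025 × 1.009 × 1.070 × 1.0538 × 1.008 ≈ 1.33814.
Nominal growth factor: 1.63756. Real growth factor = 1.63756 / 1.33814 ≈ 1.22376.
Total real return ≈ 22.3764%.

22.38%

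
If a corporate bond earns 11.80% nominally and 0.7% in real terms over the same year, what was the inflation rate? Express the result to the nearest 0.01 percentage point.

11.02%

From (1+r_nom) = (1+r_real)(1+π), we get 1+π = (1 + 11.80%)/(1 + 0.7%) = 1.1180/1.007 ≈ 1.11023.
So π ≈ 11.0228%.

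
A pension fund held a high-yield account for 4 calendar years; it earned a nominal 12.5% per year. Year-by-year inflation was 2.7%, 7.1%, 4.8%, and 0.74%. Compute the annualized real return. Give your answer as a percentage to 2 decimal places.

8.37%

Cumulative inflation factor: 1.027 × 1.071 × 1.048 × 1.0074 ≈ 1.16124.
Nominal growth factor: 1.60181. Real growth factor = 1.60181 / 1.16124 ≈ 1.37939.
Annualized: 1.37939^(1/4) − 1 ≈ 0.08373.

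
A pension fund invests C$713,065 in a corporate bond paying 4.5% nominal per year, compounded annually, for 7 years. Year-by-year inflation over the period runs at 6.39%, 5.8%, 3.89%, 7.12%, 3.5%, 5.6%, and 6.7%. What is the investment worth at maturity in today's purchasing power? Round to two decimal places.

C$664,268.53

Nominal value at maturity: C$713,065 × (1 + 4.5%)^7 ≈ C$970,382.94.
Price-level factor over 7 years: 1.0639 × 1.058 × 1.0389 × 1.0712 × 1.035 × 1.056 × 1.067 ≈ 1.4608293111.
The maturity value deflated by that factor is the answer in today's purchasing power.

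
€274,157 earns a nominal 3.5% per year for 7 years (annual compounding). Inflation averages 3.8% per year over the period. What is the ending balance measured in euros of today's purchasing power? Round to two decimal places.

Nominal value at maturity: €274,157 × (1 + 3.5%)^7 ≈ €348,804.27.
Price-level factor over 7 years: (1 + 3.8%)^7 ≈ 1.2983191849.
The maturity value deflated by that factor is the answer in today's purchasing power.

€268,658.33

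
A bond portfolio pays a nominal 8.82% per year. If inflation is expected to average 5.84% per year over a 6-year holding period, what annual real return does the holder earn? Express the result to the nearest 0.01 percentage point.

2.82%

With constant rates the annual real return is the same each year: (1+8.82%)/(1+5.84%) − 1 = 0.02816.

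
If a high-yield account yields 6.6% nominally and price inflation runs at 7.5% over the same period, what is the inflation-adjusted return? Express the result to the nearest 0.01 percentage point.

Real return via the Fisher equation: (1 + 6.6%)/(1 + 7.5%) − 1 = 1.066/1.075 − 1 ≈ -0.00837.

-0.84%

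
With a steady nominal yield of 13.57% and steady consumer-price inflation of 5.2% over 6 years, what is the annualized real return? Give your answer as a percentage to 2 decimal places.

With constant rates the annual real return is the same each year: (1+13.57%)/(1+5.2%) − 1 = 0.07956.

7.96%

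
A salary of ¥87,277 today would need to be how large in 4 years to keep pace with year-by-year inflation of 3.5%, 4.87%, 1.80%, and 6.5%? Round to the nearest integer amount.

Cumulative price-level factor: 1.035 × 1.0487 × 1.0180 × 1.065 ≈ 1.1767629968.
Multiplying ¥87,277 by the price-level factor gives the future nominal sum.

¥102,704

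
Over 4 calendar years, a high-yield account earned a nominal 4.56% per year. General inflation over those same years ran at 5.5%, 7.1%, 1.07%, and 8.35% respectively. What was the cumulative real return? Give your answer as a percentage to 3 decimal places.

-3.402%

Cumulative inflation factor: 1.055 × 1.071 × 1.0107 × 1.0835 ≈ 1.23735.
Nominal growth factor: 1.19526. Real growth factor = 1.19526 / 1.23735 ≈ 0.96598.
Total real return ≈ -3.4018%.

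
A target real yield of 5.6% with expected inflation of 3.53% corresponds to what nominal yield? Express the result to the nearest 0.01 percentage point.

9.33%

By the Fisher equation, 1 + r_nom = (1 + 5.6%)(1 + 3.53%) = 1.056 × 1.0353 = 1.0932768.
So r_nom = 9.32768%.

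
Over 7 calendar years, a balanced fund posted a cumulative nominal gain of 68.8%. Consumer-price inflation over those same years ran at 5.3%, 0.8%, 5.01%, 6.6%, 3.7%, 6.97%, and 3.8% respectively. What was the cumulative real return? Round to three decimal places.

Cumulative inflation factor: 1.053 × 1.008 × 1.0501 × 1.066 × 1.037 × 1.0697 × 1.038 ≈ 1.36809.
Nominal growth factor: 1.68800. Real growth factor = 1.68800 / 1.36809 ≈ 1.23384.
Total real return ≈ 23.3836%.

23.384%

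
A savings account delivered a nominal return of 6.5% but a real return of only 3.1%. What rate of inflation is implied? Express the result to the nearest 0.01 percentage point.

3.30%

From (1+r_nom) = (1+r_real)(1+π), we get 1+π = (1 + 6.5%)/(1 + 3.1%) = 1.065/1.031 ≈ 1.03298.
So π ≈ 3.2978%.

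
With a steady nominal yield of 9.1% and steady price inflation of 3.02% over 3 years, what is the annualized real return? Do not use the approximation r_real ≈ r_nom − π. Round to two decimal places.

With constant rates the annual real return is the same each year: (1+9.1%)/(1+3.02%) − 1 = 0.05902.

5.90%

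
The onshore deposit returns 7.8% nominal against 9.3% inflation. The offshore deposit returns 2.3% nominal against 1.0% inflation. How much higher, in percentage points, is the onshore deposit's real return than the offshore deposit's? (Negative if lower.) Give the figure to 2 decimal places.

The onshore deposit real return: 1.078/1.093 − 1 = -1.372%.
The offshore deposit real return: 1.023/1.010 − 1 = 1.287%.
Difference: -1.372 − 1.287 = -2.659 pp.

-2.66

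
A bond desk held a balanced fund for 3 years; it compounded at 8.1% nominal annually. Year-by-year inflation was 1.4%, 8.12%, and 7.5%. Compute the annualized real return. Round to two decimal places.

Cumulative inflation factor: 1.014 × 1.0812 × 1.075 ≈ 1.17856.
Nominal growth factor: 1.26321. Real growth factor = 1.26321 / 1.17856 ≈ 1.07183.
Annualized: 1.07183^(1/3) − 1 ≈ 0.02339.

2.34%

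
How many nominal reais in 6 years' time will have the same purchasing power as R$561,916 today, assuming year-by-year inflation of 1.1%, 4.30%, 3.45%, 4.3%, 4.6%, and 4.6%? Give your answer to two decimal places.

R$699,495.68

Cumulative price-level factor: 1.011 × 1.0430 × 1.0345 × 1.043 × 1.046 × 1.046 ≈ 1.2448402912.
The nominal amount required is R$561,916 scaled up by that factor.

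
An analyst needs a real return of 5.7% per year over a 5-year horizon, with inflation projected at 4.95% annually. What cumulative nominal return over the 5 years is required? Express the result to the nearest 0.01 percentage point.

Required annual nominal rate: (1+5.7%)(1+4.95%) − 1 = 10.93215%.
Cumulative over 5 years: (1 + 0.1093215)^5 − 1 ≈ 0.67991.

67.99%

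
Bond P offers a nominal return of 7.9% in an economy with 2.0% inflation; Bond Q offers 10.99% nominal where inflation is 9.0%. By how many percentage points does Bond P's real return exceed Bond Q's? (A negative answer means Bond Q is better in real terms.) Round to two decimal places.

Bond P real return: 1.079/1.020 − 1 = 5.784%.
Bond Q real return: 1.1099/1.090 − 1 = 1.826%.
Difference: 5.784 − 1.826 = 3.958 pp.

3.96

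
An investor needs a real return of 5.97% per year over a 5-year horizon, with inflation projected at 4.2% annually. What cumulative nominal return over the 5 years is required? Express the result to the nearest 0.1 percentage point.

Required annual nominal rate: (1+5.97%)(1+4.2%) − 1 = 10.42074%.
Cumulative over 5 years: (1 + 0.1042074)^5 − 1 ≈ 0.64155.

64.2%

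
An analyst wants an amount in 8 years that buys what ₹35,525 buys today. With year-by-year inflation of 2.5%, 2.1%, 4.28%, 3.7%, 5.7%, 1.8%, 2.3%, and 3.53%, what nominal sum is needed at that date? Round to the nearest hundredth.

Cumulative price-level factor: 1.025 × 1.021 × 1.0428 × 1.037 × 1.057 × 1.018 × 1.023 × 1.0353 ≈ 1.2897157379.
The nominal amount required is ₹35,525 scaled up by that factor.

₹45,817.15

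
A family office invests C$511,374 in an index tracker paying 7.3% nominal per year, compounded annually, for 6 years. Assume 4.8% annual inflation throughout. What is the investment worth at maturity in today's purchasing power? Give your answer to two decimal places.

C$589,073.22

Nominal value at maturity: C$511,374 × (1 + 7.3%)^6 ≈ C$780,435.43.
Price-level factor over 6 years: (1 + 4.8%)^6 ≈ 1.3248530073.
The maturity value deflated by that factor is the answer in today's purchasing power.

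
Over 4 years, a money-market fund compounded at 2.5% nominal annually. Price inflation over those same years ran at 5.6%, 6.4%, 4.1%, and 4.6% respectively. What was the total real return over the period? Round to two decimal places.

Cumulative inflation factor: 1.056 × 1.064 × 1.041 × 1.046 ≈ 1.22345.
Nominal growth factor: 1.10381. Real growth factor = 1.10381 / 1.22345 ≈ 0.90221.
Total real return ≈ -9.7790%.

-9.78%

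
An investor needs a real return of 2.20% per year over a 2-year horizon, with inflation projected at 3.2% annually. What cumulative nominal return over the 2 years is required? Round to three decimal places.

11.240%

Required annual nominal rate: (1+2.20%)(1+3.2%) − 1 = 5.4704%.
Cumulative over 2 years: (1 + 0.054704)^2 − 1 ≈ 0.11240.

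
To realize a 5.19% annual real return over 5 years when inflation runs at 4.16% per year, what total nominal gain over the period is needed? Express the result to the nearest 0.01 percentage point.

Required annual nominal rate: (1+5.19%)(1+4.16%) − 1 = 9.565904%.
Cumulative over 5 years: (1 + 0.09565904)^5 − 1 ≈ 0.57898.

57.90%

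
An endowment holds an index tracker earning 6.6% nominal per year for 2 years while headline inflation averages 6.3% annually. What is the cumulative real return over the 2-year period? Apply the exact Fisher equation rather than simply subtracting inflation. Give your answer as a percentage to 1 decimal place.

The annual real rate is (1+6.6%)/(1+6.3%) − 1 = 0.2822%.
Compounded over 2 years: (1 + 0.002822)^2 − 1 ≈ 0.00565.

0.6%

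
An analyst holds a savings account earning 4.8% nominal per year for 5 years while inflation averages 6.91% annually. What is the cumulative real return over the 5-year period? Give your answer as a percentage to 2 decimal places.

-9.49%

The annual real rate is (1+4.8%)/(1+6.91%) − 1 = -1.9736%.
Compounded over 5 years: (1 + -0.019736)^5 − 1 ≈ -0.09486.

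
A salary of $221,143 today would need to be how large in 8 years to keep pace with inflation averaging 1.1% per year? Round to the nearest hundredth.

$241,369.53

Cumulative price-level factor: (1+1.1%)^8 ≈ 1.0914635699.
The nominal amount required is $221,143 scaled up by that factor.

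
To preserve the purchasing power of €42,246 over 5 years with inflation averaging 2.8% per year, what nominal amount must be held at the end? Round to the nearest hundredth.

€48,501.05

Cumulative price-level factor: (1+2.8%)^5 ≈ 1.1480626105.
Multiplying €42,246 by the price-level factor gives the future nominal sum.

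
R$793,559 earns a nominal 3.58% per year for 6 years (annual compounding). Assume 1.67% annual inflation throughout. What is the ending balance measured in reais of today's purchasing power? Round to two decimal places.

Nominal value at maturity: R$793,559 × (1 + 3.58%)^6 ≈ R$980,019.37.
Price-level factor over 6 years: (1 + 1.67%)^6 ≈ 1.1044776738.
Dividing the nominal maturity value by the price-level factor gives the value in today's money.

R$887,314.79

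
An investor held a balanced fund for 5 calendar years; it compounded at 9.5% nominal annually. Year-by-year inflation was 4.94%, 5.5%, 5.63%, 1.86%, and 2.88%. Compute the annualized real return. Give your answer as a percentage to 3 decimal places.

5.136%

Cumulative inflation factor: 1.0494 × 1.055 × 1.0563 × 1.0186 × 1.0288 ≈ 1.22551.
Nominal growth factor: 1.57424. Real growth factor = 1.57424 / 1.22551 ≈ 1.28456.
Annualized: 1.28456^(1/5) − 1 ≈ 0.05136.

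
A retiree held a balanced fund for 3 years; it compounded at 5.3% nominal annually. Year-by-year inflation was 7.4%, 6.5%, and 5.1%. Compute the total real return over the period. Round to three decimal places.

Cumulative inflation factor: 1.074 × 1.065 × 1.051 ≈ 1.20214.
Nominal growth factor: 1.16758. Real growth factor = 1.16758 / 1.20214 ≈ 0.97124.
Total real return ≈ -2.8756%.

-2.876%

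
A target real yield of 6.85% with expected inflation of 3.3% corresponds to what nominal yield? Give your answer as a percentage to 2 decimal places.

By the Fisher equation, 1 + r_nom = (1 + 6.85%)(1 + 3.3%) = 1.0685 × 1.033 = 1.1037605.
So r_nom = 10.37605%.

10.38%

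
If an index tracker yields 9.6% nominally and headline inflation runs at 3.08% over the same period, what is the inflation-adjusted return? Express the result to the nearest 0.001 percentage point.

Real return via the Fisher equation: (1 + 9.6%)/(1 + 3.08%) − 1 = 1.096/1.0308 − 1 ≈ 0.06325.

6.325%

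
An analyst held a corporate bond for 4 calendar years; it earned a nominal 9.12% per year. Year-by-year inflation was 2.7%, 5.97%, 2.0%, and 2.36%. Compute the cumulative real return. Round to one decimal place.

24.8%

Cumulative inflation factor: 1.027 × 1.0597 × 1.020 × 1.0236 ≈ 1.13628.
Nominal growth factor: 1.41781. Real growth factor = 1.41781 / 1.13628 ≈ 1.24777.
Total real return ≈ 24.7767%.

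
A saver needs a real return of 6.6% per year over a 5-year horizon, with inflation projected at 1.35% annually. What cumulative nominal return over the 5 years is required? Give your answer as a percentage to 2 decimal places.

Required annual nominal rate: (1+6.6%)(1+1.35%) − 1 = 8.0391%.
Cumulative over 5 years: (1 + 0.080391)^5 − 1 ≈ 0.47199.

47.20%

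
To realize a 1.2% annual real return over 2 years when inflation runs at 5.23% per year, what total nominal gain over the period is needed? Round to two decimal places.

Required annual nominal rate: (1+1.2%)(1+5.23%) − 1 = 6.49276%.
Cumulative over 2 years: (1 + 0.0649276)^2 − 1 ≈ 0.13407.

13.41%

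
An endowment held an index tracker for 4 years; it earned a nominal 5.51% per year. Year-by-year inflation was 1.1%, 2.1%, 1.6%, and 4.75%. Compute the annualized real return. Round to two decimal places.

3.06%

Cumulative inflation factor: 1.011 × 1.021 × 1.016 × 1.0475 ≈ 1.09856.
Nominal growth factor: 1.23929. Real growth factor = 1.23929 / 1.09856 ≈ 1.12811.
Annualized: 1.12811^(1/4) − 1 ≈ 0.03059.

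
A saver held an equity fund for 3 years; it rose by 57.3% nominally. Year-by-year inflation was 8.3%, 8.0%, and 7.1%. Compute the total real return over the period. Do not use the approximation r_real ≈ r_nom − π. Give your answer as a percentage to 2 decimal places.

25.57%

Cumulative inflation factor: 1.083 × 1.080 × 1.071 ≈ 1.25268.
Nominal growth factor: 1.57300. Real growth factor = 1.57300 / 1.25268 ≈ 1.25570.
Total real return ≈ 25.5703%.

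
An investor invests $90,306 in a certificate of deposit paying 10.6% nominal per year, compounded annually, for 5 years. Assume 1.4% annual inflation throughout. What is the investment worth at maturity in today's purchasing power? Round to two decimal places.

$139,412.74

Nominal value at maturity: $90,306 × (1 + 10.6%)^5 ≈ $149,448.73.
Price-level factor over 5 years: (1 + 1.4%)^5 ≈ 1.0719876326.
The maturity value deflated by that factor is the answer in today's purchasing power.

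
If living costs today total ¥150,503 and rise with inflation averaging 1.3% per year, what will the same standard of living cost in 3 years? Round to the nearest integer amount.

Cumulative price-level factor: (1+1.3%)^3 = 1.039509197.
Multiplying ¥150,503 by the price-level factor gives the future nominal sum.

¥156,449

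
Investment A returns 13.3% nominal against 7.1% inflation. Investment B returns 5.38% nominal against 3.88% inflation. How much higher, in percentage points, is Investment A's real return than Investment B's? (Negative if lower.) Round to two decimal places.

Investment A real return: 1.133/1.071 − 1 = 5.789%.
Investment B real return: 1.0538/1.0388 − 1 = 1.444%.
Difference: 5.789 − 1.444 = 4.345 pp.

4.35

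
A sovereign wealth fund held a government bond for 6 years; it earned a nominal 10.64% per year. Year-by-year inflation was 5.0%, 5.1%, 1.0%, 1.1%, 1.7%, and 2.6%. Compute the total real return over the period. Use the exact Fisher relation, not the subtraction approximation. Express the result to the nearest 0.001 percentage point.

56.006%

Cumulative inflation factor: 1.050 × 1.051 × 1.010 × 1.011 × 1.017 × 1.026 ≈ 1.17580.
Nominal growth factor: 1.83431. Real growth factor = 1.83431 / 1.17580 ≈ 1.56006.
Total real return ≈ 56.0056%.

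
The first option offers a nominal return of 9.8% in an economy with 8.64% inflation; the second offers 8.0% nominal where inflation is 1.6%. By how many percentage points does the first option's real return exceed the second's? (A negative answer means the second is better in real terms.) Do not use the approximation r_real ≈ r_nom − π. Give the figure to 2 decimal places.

The first option real return: 1.098/1.0864 − 1 = 1.068%.
The second real return: 1.080/1.016 − 1 = 6.299%.
Difference: 1.068 − 6.299 = -5.231 pp.

-5.23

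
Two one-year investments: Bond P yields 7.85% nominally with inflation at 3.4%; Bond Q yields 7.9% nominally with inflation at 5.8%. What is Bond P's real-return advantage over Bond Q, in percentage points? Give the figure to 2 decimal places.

2.32

Bond P real return: 1.0785/1.034 − 1 = 4.304%.
Bond Q real return: 1.079/1.058 − 1 = 1.985%.
Difference: 4.304 − 1.985 = 2.319 pp.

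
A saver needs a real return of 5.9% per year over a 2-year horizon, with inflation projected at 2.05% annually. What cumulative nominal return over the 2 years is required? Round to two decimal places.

Required annual nominal rate: (1+5.9%)(1+2.05%) − 1 = 8.07095%.
Cumulative over 2 years: (1 + 0.0807095)^2 − 1 ≈ 0.16793.

16.79%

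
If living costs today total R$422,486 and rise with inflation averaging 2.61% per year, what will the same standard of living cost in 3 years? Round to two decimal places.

Cumulative price-level factor: (1+2.61%)^3 ≈ 1.0803614096.
The nominal amount required is R$422,486 scaled up by that factor.

R$456,437.57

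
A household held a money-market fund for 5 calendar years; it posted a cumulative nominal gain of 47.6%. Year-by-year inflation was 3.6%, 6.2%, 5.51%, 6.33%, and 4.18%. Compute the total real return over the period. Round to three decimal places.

Cumulative inflation factor: 1.036 × 1.062 × 1.0551 × 1.0633 × 1.0418 ≈ 1.28593.
Nominal growth factor: 1.47600. Real growth factor = 1.47600 / 1.28593 ≈ 1.14781.
Total real return ≈ 14.7805%.

14.781%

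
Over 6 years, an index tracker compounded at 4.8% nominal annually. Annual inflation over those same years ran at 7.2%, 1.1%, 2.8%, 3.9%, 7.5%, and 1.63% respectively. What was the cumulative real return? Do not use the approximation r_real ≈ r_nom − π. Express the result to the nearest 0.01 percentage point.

Cumulative inflation factor: 1.072 × 1.011 × 1.028 × 1.039 × 1.075 × 1.0163 ≈ 1.26469.
Nominal growth factor: 1.32485. Real growth factor = 1.32485 / 1.26469 ≈ 1.04757.
Total real return ≈ 4.7569%.

4.76%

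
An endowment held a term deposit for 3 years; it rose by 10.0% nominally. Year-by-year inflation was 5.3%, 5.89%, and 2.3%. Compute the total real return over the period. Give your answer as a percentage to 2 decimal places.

-3.57%

Cumulative inflation factor: 1.053 × 1.0589 × 1.023 ≈ 1.14067.
Nominal growth factor: 1.10000. Real growth factor = 1.10000 / 1.14067 ≈ 0.96435.
Total real return ≈ -3.5652%.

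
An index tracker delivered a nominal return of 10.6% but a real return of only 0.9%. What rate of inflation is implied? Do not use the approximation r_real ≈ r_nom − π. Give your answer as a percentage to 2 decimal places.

From (1+r_nom) = (1+r_real)(1+π), we get 1+π = (1 + 10.6%)/(1 + 0.9%) = 1.106/1.009 ≈ 1.09613.
So π ≈ 9.6135%.

9.61%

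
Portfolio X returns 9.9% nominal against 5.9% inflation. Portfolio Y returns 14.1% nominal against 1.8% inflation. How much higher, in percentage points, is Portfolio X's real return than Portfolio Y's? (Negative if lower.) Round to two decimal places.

Portfolio X real return: 1.099/1.059 − 1 = 3.777%.
Portfolio Y real return: 1.141/1.018 − 1 = 12.083%.
Difference: 3.777 − 12.083 = -8.306 pp.

-8.31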